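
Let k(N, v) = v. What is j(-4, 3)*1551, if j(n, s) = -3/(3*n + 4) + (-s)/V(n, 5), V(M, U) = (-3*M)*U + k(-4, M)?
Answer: 13959/28 ≈ 498.54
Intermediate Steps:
V(M, U) = M - 3*M*U (V(M, U) = (-3*M)*U + M = -3*M*U + M = M - 3*M*U)
j(n, s) = -3/(4 + 3*n) + s/(14*n) (j(n, s) = -3/(3*n + 4) + (-s)/((n*(1 - 3*5))) = -3/(4 + 3*n) + (-s)/((n*(1 - 15))) = -3/(4 + 3*n) + (-s)/((n*(-14))) = -3/(4 + 3*n) + (-s)/((-14*n)) = -3/(4 + 3*n) + (-s)*(-1/(14*n)) = -3/(4 + 3*n) + s/(14*n))
j(-4, 3)*1551 = ((1/14)*(-42*(-4) + 4*3 + 3*(-4)*3)/(-4*(4 + 3*(-4))))*1551 = ((1/14)*(-¼)*(168 + 12 - 36)/(4 - 12))*1551 = ((1/14)*(-¼)*144/(-8))*1551 = ((1/14)*(-¼)*(-⅛)*144)*1551 = (9/28)*1551 = 13959/28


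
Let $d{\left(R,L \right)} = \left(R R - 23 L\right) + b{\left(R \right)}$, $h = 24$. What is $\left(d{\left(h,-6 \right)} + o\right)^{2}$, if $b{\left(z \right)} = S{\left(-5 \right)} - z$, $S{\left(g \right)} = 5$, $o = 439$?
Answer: $1285956$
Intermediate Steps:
$b{\left(z \right)} = 5 - z$
$d{\left(R,L \right)} = 5 + R^{2} - R - 23 L$ ($d{\left(R,L \right)} = \left(R R - 23 L\right) - \left(-5 + R\right) = \left(R^{2} - 23 L\right) - \left(-5 + R\right) = 5 + R^{2} - R - 23 L$)
$\left(d{\left(h,-6 \right)} + o\right)^{2} = \left(\left(5 + 24^{2} - 24 - -138\right) + 439\right)^{2} = \left(\left(5 + 576 - 24 + 138\right) + 439\right)^{2} = \left(695 + 439\right)^{2} = 1134^{2} = 1285956$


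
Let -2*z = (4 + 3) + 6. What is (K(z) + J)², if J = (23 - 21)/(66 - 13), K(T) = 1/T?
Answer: 6400/474721 ≈ 0.013482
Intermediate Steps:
z = -13/2 (z = -((4 + 3) + 6)/2 = -(7 + 6)/2 = -½*13 = -13/2 ≈ -6.5000)
K(T) = 1/T
J = 2/53 ≈ 0.037736
(K(z) + J)² = (1/(-13/2) + 2/53)² = (-2/13 + 2/53)² = (-80/689)² = 6400/474721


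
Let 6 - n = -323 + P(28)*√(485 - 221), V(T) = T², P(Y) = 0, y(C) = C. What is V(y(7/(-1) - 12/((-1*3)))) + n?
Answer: 338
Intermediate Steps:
n = 329 (n = 6 - (-323 + 0*√(485 - 221)) = 6 - (-323 + 0*√264) = 6 - (-323 + 0*(2*√66)) = 6 - (-323 + 0) = 6 - 1*(-323) = 6 + 323 = 329)
V(y(7/(-1) - 12/((-1*3)))) + n = (7/(-1) - 12/((-1*3)))² + 329 = (7*(-1) - 12/(-3))² + 329 = (-7 - 12*(-⅓))² + 329 = (-7 + 4)² + 329 = (-3)² + 329 = 9 + 329 = 338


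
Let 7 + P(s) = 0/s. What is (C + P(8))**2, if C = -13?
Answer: 400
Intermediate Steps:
P(s) = -7 (P(s) = -7 + 0/s = -7 + 0 = -7)
(C + P(8))**2 = (-13 - 7)**2 = (-20)**2 = 400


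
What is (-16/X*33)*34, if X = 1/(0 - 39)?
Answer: 700128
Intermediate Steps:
X = -1/39 (X = 1/(-39) = -1/39 ≈ -0.025641)
(-16/X*33)*34 = (-16/(-1/39)*33)*34 = (-16*(-39)*33)*34 = (624*33)*34 = 20592*34 = 700128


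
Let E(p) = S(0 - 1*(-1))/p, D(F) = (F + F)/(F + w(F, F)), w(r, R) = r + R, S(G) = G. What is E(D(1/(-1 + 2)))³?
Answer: 27/8 ≈ 3.3750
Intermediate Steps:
w(r, R) = R + r
D(F) = ⅔ (D(F) = (F + F)/(F + (F + F)) = (2*F)/(F + 2*F) = (2*F)/((3*F)) = (2*F)*(1/(3*F)) = ⅔)
E(p) = 1/p (E(p) = (0 - 1*(-1))/p = (0 + 1)/p = 1/p)
E(D(1/(-1 + 2)))³ = (1/(⅔))³ = (3/2)³ = 27/8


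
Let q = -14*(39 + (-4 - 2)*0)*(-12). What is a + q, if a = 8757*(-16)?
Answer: -133560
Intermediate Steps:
a = -140112
q = 6552 (q = -14*(39 - 6*0)*(-12) = -14*(39 + 0)*(-12) = -14*39*(-12) = -546*(-12) = 6552)
a + q = -140112 + 6552 = -133560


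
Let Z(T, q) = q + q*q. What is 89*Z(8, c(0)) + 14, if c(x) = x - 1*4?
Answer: 1082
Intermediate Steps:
c(x) = -4 + x (c(x) = x - 4 = -4 + x)
Z(T, q) = q + q**2
89*Z(8, c(0)) + 14 = 89*((-4 + 0)*(1 + (-4 + 0))) + 14 = 89*(-4*(1 - 4)) + 14 = 89*(-4*(-3)) + 14 = 89*12 + 14 = 1068 + 14 = 1082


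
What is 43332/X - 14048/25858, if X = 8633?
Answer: 499601236/111616057 ≈ 4.4761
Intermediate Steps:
43332/X - 14048/25858 = 43332/8633 - 14048/25858 = 43332*(1/8633) - 14048*1/25858 = 43332/8633 - 7024/12929 = 499601236/111616057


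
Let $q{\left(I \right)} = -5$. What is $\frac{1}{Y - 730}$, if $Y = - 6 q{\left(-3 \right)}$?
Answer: $- \frac{1}{700} \approx -0.0014286$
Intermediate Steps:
$Y = 30$ ($Y = \left(-6\right) \left(-5\right) = 30$)
$\frac{1}{Y - 730} = \frac{1}{30 - 730} = \frac{1}{-700} = - \frac{1}{700}$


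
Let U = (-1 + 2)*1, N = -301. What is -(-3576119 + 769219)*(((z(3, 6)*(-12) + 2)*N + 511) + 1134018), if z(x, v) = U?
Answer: 3192958219100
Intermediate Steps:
U = 1 (U = 1*1 = 1)
z(x, v) = 1
-(-3576119 + 769219)*(((z(3, 6)*(-12) + 2)*N + 511) + 1134018) = -(-3576119 + 769219)*(((1*(-12) + 2)*(-301) + 511) + 1134018) = -(-2806900)*(((-12 + 2)*(-301) + 511) + 1134018) = -(-2806900)*((-10*(-301) + 511) + 1134018) = -(-2806900)*((3010 + 511) + 1134018) = -(-2806900)*(3521 + 1134018) = -(-2806900)*1137539 = -1*(-3192958219100) = 3192958219100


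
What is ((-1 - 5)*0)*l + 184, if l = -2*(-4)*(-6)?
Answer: 184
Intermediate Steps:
l = -48 (l = 8*(-6) = -48)
((-1 - 5)*0)*l + 184 = ((-1 - 5)*0)*(-48) + 184 = -6*0*(-48) + 184 = 0*(-48) + 184 = 0 + 184 = 184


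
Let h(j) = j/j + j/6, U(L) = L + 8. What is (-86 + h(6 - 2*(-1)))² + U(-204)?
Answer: 61237/9 ≈ 6804.1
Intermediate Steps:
U(L) = 8 + L
h(j) = 1 + j/6 (h(j) = 1 + j*(⅙) = 1 + j/6)
(-86 + h(6 - 2*(-1)))² + U(-204) = (-86 + (1 + (6 - 2*(-1))/6))² + (8 - 204) = (-86 + (1 + (6 + 2)/6))² - 196 = (-86 + (1 + (⅙)*8))² - 196 = (-86 + (1 + 4/3))² - 196 = (-86 + 7/3)² - 196 = (-251/3)² - 196 = 63001/9 - 196 = 61237/9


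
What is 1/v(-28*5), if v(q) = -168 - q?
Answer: -1/28 ≈ -0.035714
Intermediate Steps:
1/v(-28*5) = 1/(-168 - (-28)*5) = 1/(-168 - 1*(-140)) = 1/(-168 + 140) = 1/(-28) = -1/28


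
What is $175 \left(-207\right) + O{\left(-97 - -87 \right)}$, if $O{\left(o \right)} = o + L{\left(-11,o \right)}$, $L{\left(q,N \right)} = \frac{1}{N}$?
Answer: $- \frac{362351}{10} \approx -36235.0$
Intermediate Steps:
$O{\left(o \right)} = o + \frac{1}{o}$
$175 \left(-207\right) + O{\left(-97 - -87 \right)} = 175 \left(-207\right) + \left(\left(-97 - -87\right) + \frac{1}{-97 - -87}\right) = -36225 + \left(\left(-97 + 87\right) + \frac{1}{-97 + 87}\right) = -36225 - \left(10 - \frac{1}{-10}\right) = -36225 - \frac{101}{10} = - \frac{362351}{10}$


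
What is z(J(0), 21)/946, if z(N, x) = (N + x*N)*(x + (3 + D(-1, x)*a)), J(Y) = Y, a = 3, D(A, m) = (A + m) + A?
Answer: 0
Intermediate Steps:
D(A, m) = m + 2*A
z(N, x) = (-3 + 4*x)*(N + N*x) (z(N, x) = (N + x*N)*(x + (3 + (x + 2*(-1))*3)) = (N + N*x)*(x + (3 + (x - 2)*3)) = (N + N*x)*(x + (3 + (-2 + x)*3)) = (N + N*x)*(x + (3 + (-6 + 3*x))) = (N + N*x)*(x + (-3 + 3*x)) = (N + N*x)*(-3 + 4*x) = (-3 + 4*x)*(N + N*x))
z(J(0), 21)/946 = (0*(-3 + 21 + 4*21**2))/946 = (0*(-3 + 21 + 4*441))*(1/946) = (0*(-3 + 21 + 1764))*(1/946) = (0*1782)*(1/946) = 0*(1/946) = 0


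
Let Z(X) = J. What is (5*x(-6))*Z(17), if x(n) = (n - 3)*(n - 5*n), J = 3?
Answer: -3240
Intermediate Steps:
Z(X) = 3
x(n) = -4*n*(-3 + n) (x(n) = (-3 + n)*(-4*n) = -4*n*(-3 + n))
(5*x(-6))*Z(17) = (5*(4*(-6)*(3 - 1*(-6))))*3 = (5*(4*(-6)*(3 + 6)))*3 = (5*(4*(-6)*9))*3 = (5*(-216))*3 = -1080*3 = -3240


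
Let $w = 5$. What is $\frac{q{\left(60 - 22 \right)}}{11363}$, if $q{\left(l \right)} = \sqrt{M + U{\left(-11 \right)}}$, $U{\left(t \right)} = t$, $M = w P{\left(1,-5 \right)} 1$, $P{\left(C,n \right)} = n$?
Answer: $\frac{6 i}{11363} \approx 0.00052803 i$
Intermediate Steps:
$M = -25$ ($M = 5 \left(-5\right) 1 = \left(-25\right) 1 = -25$)
$q{\left(l \right)} = 6 i$ ($q{\left(l \right)} = \sqrt{-25 - 11} = \sqrt{-36} = 6 i$)
$\frac{q{\left(60 - 22 \right)}}{11363} = \frac{6 i}{11363}$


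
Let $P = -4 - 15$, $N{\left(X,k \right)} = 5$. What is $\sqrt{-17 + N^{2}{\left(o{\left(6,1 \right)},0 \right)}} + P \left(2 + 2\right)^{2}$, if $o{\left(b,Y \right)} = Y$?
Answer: $-304 + 2 \sqrt{2} \approx -301.17$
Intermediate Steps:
$P = -19$ ($P = -4 - 15 = -19$)
$\sqrt{-17 + N^{2}{\left(o{\left(6,1 \right)},0 \right)}} + P \left(2 + 2\right)^{2} = \sqrt{-17 + 5^{2}} - 19 \left(2 + 2\right)^{2} = \sqrt{-17 + 25} - 19 \cdot 4^{2} = \sqrt{8} - 304 = 2 \sqrt{2} - 304 = -304 + 2 \sqrt{2}$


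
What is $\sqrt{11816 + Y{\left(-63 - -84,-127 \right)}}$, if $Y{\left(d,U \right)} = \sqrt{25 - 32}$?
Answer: $\sqrt{11816 + i \sqrt{7}} \approx 108.7 + 0.012 i$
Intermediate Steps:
$Y{\left(d,U \right)} = i \sqrt{7}$ ($Y{\left(d,U \right)} = \sqrt{-7} = i \sqrt{7}$)
$\sqrt{11816 + Y{\left(-63 - -84,-127 \right)}} = \sqrt{11816 + i \sqrt{7}}$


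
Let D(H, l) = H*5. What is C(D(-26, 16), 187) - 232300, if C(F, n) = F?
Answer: -232430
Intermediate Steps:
D(H, l) = 5*H
C(D(-26, 16), 187) - 232300 = 5*(-26) - 232300 = -130 - 232300 = -232430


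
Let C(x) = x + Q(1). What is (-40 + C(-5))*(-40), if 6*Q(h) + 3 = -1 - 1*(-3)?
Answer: 5420/3 ≈ 1806.7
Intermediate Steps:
Q(h) = -1/6 (Q(h) = -1/2 + (-1 - 1*(-3))/6 = -1/2 + (-1 + 3)/6 = -1/2 + (1/6)*2 = -1/2 + 1/3 = -1/6)
C(x) = -1/6 + x (C(x) = x - 1/6 = -1/6 + x)
(-40 + C(-5))*(-40) = (-40 + (-1/6 - 5))*(-40) = (-40 - 31/6)*(-40) = -271/6*(-40) = 5420/3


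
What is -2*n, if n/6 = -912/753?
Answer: 3648/251 ≈ 14.534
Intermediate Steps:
n = -1824/251 (n = 6*(-912/753) = 6*(-912*1/753) = 6*(-304/251) = -1824/251 ≈ -7.2669)
-2*n = -2*(-1824/251) = 3648/251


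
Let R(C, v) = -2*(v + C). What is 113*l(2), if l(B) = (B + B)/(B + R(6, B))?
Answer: -226/7 ≈ -32.286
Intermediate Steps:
R(C, v) = -2*C - 2*v (R(C, v) = -2*(C + v) = -2*C - 2*v)
l(B) = 2*B/(-12 - B) (l(B) = (B + B)/(B + (-2*6 - 2*B)) = (2*B)/(B + (-12 - 2*B)) = (2*B)/(-12 - B) = 2*B/(-12 - B))
113*l(2) = 113*(-2*2/(12 + 2)) = 113*(-2*2/14) = 113*(-2*2*1/14) = 113*(-2/7) = -226/7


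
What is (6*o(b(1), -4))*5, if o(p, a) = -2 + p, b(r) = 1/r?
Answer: -30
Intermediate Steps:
(6*o(b(1), -4))*5 = (6*(-2 + 1/1))*5 = (6*(-2 + 1))*5 = (6*(-1))*5 = -6*5 = -30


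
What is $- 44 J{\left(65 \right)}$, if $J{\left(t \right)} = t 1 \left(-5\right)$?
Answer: $14300$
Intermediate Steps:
$J{\left(t \right)} = - 5 t$ ($J{\left(t \right)} = t \left(-5\right) = - 5 t$)
$- 44 J{\left(65 \right)} = - 44 \left(\left(-5\right) 65\right) = \left(-44\right) \left(-325\right) = 14300$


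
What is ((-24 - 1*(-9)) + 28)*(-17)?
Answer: -221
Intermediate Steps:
((-24 - 1*(-9)) + 28)*(-17) = ((-24 + 9) + 28)*(-17) = (-15 + 28)*(-17) = 13*(-17) = -221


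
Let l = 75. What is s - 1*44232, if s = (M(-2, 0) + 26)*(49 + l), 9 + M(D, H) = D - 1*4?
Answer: -42868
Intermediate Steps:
M(D, H) = -13 + D (M(D, H) = -9 + (D - 1*4) = -9 + (D - 4) = -9 + (-4 + D) = -13 + D)
s = 1364 (s = ((-13 - 2) + 26)*(49 + 75) = (-15 + 26)*124 = 11*124 = 1364)
s - 1*44232 = 1364 - 1*44232 = 1364 - 44232 = -42868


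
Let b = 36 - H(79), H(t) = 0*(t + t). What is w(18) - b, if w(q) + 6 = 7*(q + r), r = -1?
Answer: 77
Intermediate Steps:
H(t) = 0 (H(t) = 0*(2*t) = 0)
b = 36 (b = 36 - 1*0 = 36 + 0 = 36)
w(q) = -13 + 7*q (w(q) = -6 + 7*(q - 1) = -6 + 7*(-1 + q) = -6 + (-7 + 7*q) = -13 + 7*q)
w(18) - b = (-13 + 7*18) - 1*36 = (-13 + 126) - 36 = 113 - 36 = 77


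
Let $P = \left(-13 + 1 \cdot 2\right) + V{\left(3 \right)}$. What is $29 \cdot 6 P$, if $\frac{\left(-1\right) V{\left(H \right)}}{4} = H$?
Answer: $-4002$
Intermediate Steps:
$V{\left(H \right)} = - 4 H$
$P = -23$ ($P = \left(-13 + 1 \cdot 2\right) - 12 = \left(-13 + 2\right) - 12 = -11 - 12 = -23$)
$29 \cdot 6 P = 29 \cdot 6 \left(-23\right) = 174 \left(-23\right) = -4002$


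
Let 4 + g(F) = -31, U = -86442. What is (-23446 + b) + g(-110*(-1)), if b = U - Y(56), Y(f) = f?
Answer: -109979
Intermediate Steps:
g(F) = -35 (g(F) = -4 - 31 = -35)
b = -86498 (b = -86442 - 1*56 = -86442 - 56 = -86498)
(-23446 + b) + g(-110*(-1)) = (-23446 - 86498) - 35 = -109944 - 35 = -109979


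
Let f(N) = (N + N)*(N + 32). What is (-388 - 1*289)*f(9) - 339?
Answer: -499965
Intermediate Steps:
f(N) = 2*N*(32 + N) (f(N) = (2*N)*(32 + N) = 2*N*(32 + N))
(-388 - 1*289)*f(9) - 339 = (-388 - 1*289)*(2*9*(32 + 9)) - 339 = (-388 - 289)*(2*9*41) - 339 = -677*738 - 339 = -499626 - 339 = -499965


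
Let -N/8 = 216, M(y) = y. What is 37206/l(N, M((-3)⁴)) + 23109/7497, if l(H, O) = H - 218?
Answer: -5570554/347361 ≈ -16.037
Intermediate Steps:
N = -1728 (N = -8*216 = -1728)
l(H, O) = -218 + H
37206/l(N, M((-3)⁴)) + 23109/7497 = 37206/(-218 - 1728) + 23109/7497 = 37206/(-1946) + 23109*(1/7497) = 37206*(-1/1946) + 7703/2499 = -18603/973 + 7703/2499 = -5570554/347361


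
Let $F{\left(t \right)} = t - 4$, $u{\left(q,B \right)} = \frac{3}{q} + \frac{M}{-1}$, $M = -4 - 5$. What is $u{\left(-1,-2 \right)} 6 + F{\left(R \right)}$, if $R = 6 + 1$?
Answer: $39$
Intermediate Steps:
$M = -9$ ($M = -4 - 5 = -9$)
$R = 7$
$u{\left(q,B \right)} = 9 + \frac{3}{q}$ ($u{\left(q,B \right)} = \frac{3}{q} - \frac{9}{-1} = \frac{3}{q} - -9 = \frac{3}{q} + 9 = 9 + \frac{3}{q}$)
$F{\left(t \right)} = -4 + t$
$u{\left(-1,-2 \right)} 6 + F{\left(R \right)} = \left(9 + \frac{3}{-1}\right) 6 + \left(-4 + 7\right) = \left(9 + 3 \left(-1\right)\right) 6 + 3 = \left(9 - 3\right) 6 + 3 = 6 \cdot 6 + 3 = 36 + 3 = 39$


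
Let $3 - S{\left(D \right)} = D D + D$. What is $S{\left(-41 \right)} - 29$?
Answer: $-1666$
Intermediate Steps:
$S{\left(D \right)} = 3 - D - D^{2}$ ($S{\left(D \right)} = 3 - \left(D D + D\right) = 3 - \left(D^{2} + D\right) = 3 - \left(D + D^{2}\right) = 3 - D - D^{2}$)
$S{\left(-41 \right)} - 29 = \left(3 - -41 - \left(-41\right)^{2}\right) - 29 = \left(3 + 41 - 1681\right) - 29 = -1637 - 29 = -1666$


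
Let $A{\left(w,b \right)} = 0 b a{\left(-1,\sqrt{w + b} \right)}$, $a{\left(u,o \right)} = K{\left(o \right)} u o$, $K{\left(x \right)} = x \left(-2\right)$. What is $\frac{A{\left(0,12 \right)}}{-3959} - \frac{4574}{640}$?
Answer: $- \frac{2287}{320} \approx -7.1469$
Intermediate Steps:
$K{\left(x \right)} = - 2 x$
$a{\left(u,o \right)} = - 2 u o^{2}$ ($a{\left(u,o \right)} = - 2 o u o = - 2 u o^{2}$)
$A{\left(w,b \right)} = 0$ ($A{\left(w,b \right)} = 0 b \left(\left(-2\right) \left(-1\right) \left(\sqrt{w + b}\right)^{2}\right) = 0 \left(\left(-2\right) \left(-1\right) \left(\sqrt{b + w}\right)^{2}\right) = 0 \left(\left(-2\right) \left(-1\right) \left(b + w\right)\right) = 0 \left(2 b + 2 w\right) = 0$)
$\frac{A{\left(0,12 \right)}}{-3959} - \frac{4574}{640} = \frac{0}{-3959} - \frac{4574}{640} = 0 \left(- \frac{1}{3959}\right) - \frac{2287}{320} = 0 - \frac{2287}{320} = - \frac{2287}{320}$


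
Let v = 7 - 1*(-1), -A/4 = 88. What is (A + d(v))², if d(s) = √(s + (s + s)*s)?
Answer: 124040 - 1408*√34 ≈ 1.1583e+5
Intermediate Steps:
A = -352 (A = -4*88 = -352)
v = 8 (v = 7 + 1 = 8)
d(s) = √(s + 2*s²) (d(s) = √(s + (2*s)*s) = √(s + 2*s²))
(A + d(v))² = (-352 + √(8*(1 + 2*8)))² = (-352 + √(8*(1 + 16)))² = (-352 + √(8*17))² = (-352 + √136)² = (-352 + 2*√34)²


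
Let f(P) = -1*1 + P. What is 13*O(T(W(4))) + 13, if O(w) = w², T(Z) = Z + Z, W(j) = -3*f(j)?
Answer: 4225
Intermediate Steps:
f(P) = -1 + P
W(j) = 3 - 3*j (W(j) = -3*(-1 + j) = 3 - 3*j)
T(Z) = 2*Z
13*O(T(W(4))) + 13 = 13*(2*(3 - 3*4))² + 13 = 13*(2*(3 - 12))² + 13 = 13*(2*(-9))² + 13 = 13*(-18)² + 13 = 13*324 + 13 = 4212 + 13 = 4225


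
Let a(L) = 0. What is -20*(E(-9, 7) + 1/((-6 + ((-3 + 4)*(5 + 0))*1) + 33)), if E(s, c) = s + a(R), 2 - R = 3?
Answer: 1435/8 ≈ 179.38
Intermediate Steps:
R = -1 (R = 2 - 1*3 = 2 - 3 = -1)
E(s, c) = s (E(s, c) = s + 0 = s)
-20*(E(-9, 7) + 1/((-6 + ((-3 + 4)*(5 + 0))*1) + 33)) = -20*(-9 + 1/((-6 + ((-3 + 4)*(5 + 0))*1) + 33)) = -20*(-9 + 1/((-6 + (1*5)*1) + 33)) = -20*(-9 + 1/((-6 + 5*1) + 33)) = -20*(-9 + 1/((-6 + 5) + 33)) = -20*(-9 + 1/(-1 + 33)) = -20*(-9 + 1/32) = -20*(-287/32) = 1435/8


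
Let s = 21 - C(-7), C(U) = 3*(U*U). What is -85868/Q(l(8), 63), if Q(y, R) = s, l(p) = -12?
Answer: 42934/63 ≈ 681.49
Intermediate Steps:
C(U) = 3*U**2
s = -126 (s = 21 - 3*(-7)**2 = 21 - 3*49 = 21 - 1*147 = 21 - 147 = -126)
Q(y, R) = -126
-85868/Q(l(8), 63) = -85868/(-126) = -85868*(-1/126) = 42934/63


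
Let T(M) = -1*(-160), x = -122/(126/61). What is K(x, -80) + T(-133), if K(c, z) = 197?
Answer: 357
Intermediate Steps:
x = -3721/63 (x = -122/(126*(1/61)) = -122/126/61 = -122*61/126 = -3721/63 ≈ -59.063)
T(M) = 160
K(x, -80) + T(-133) = 197 + 160 = 357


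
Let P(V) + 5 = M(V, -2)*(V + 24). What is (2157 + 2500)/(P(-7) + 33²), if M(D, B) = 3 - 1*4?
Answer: 4657/1067 ≈ 4.3646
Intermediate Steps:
M(D, B) = -1 (M(D, B) = 3 - 4 = -1)
P(V) = -29 - V (P(V) = -5 - (V + 24) = -5 - (24 + V) = -5 + (-24 - V) = -29 - V)
(2157 + 2500)/(P(-7) + 33²) = (2157 + 2500)/((-29 - 1*(-7)) + 33²) = 4657/((-29 + 7) + 1089) = 4657/(-22 + 1089) = 4657/1067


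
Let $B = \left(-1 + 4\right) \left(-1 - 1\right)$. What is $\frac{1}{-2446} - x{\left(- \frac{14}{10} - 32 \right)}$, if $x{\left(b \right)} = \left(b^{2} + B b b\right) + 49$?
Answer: $\frac{67617219}{12230} \approx 5528.8$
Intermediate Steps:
$B = -6$ ($B = 3 \left(-2\right) = -6$)
$x{\left(b \right)} = 49 - 5 b^{2}$ ($x{\left(b \right)} = \left(b^{2} + - 6 b b\right) + 49 = \left(b^{2} - 6 b^{2}\right) + 49 = - 5 b^{2} + 49 = 49 - 5 b^{2}$)
$\frac{1}{-2446} - x{\left(- \frac{14}{10} - 32 \right)} = \frac{1}{-2446} - \left(49 - 5 \left(- \frac{14}{10} - 32\right)^{2}\right) = - \frac{1}{2446} - \left(49 - 5 \left(\left(-14\right) \frac{1}{10} - 32\right)^{2}\right) = - \frac{1}{2446} - \left(49 - 5 \left(- \frac{7}{5} - 32\right)^{2}\right) = - \frac{1}{2446} - \left(49 - 5 \left(- \frac{167}{5}\right)^{2}\right) = - \frac{1}{2446} - \left(49 - \frac{27889}{5}\right) = - \frac{1}{2446} - - \frac{27644}{5} = - \frac{1}{2446} + \frac{27644}{5} = \frac{67617219}{12230}$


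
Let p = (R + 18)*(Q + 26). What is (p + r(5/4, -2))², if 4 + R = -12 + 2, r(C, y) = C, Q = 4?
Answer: 235225/16 ≈ 14702.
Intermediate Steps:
R = -14 (R = -4 + (-12 + 2) = -4 - 10 = -14)
p = 120 (p = (-14 + 18)*(4 + 26) = 4*30 = 120)
(p + r(5/4, -2))² = (120 + 5/4)² = (485/4)² = 235225/16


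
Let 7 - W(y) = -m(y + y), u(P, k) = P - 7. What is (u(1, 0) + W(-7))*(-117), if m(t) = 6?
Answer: -819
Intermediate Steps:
u(P, k) = -7 + P
W(y) = 13 (W(y) = 7 - (-1)*6 = 7 - 1*(-6) = 7 + 6 = 13)
(u(1, 0) + W(-7))*(-117) = ((-7 + 1) + 13)*(-117) = (-6 + 13)*(-117) = 7*(-117) = -819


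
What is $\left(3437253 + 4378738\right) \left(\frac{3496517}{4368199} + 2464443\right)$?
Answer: $\frac{84140557376943481934}{4368199} \approx 1.9262 \cdot 10^{13}$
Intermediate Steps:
$\left(3437253 + 4378738\right) \left(\frac{3496517}{4368199} + 2464443\right) = 7815991 \left(3496517 \cdot \frac{1}{4368199} + 2464443\right) = 7815991 \left(\frac{3496517}{4368199} + 2464443\right) = 7815991 \cdot \frac{10765180944674}{4368199} = \frac{84140557376943481934}{4368199}$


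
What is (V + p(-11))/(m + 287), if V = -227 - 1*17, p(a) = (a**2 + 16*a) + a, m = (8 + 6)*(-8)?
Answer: -62/35 ≈ -1.7714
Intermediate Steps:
m = -112 (m = 14*(-8) = -112)
p(a) = a**2 + 17*a
V = -244 (V = -227 - 17 = -244)
(V + p(-11))/(m + 287) = (-244 - 11*(17 - 11))/(-112 + 287) = (-244 - 11*6)/175 = (-244 - 66)*(1/175) = -310*1/175 = -62/35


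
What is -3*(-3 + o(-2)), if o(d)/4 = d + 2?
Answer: 9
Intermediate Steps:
o(d) = 8 + 4*d (o(d) = 4*(d + 2) = 4*(2 + d) = 8 + 4*d)
-3*(-3 + o(-2)) = -3*(-3 + (8 + 4*(-2))) = -3*(-3 + (8 - 8)) = -3*(-3 + 0) = -3*(-3) = 9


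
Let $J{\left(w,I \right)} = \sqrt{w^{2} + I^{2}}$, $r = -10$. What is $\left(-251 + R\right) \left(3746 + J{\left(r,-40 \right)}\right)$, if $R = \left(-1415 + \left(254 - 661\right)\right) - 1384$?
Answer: $-12949922 - 34570 \sqrt{17} \approx -1.3092 \cdot 10^{7}$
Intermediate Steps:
$J{\left(w,I \right)} = \sqrt{I^{2} + w^{2}}$
$R = -3206$ ($R = \left(-1415 - 407\right) - 1384 = -1822 - 1384 = -3206$)
$\left(-251 + R\right) \left(3746 + J{\left(r,-40 \right)}\right) = \left(-251 - 3206\right) \left(3746 + \sqrt{\left(-40\right)^{2} + \left(-10\right)^{2}}\right) = - 3457 \left(3746 + \sqrt{1600 + 100}\right) = - 3457 \left(3746 + \sqrt{1700}\right) = - 3457 \left(3746 + 10 \sqrt{17}\right) = -12949922 - 34570 \sqrt{17}$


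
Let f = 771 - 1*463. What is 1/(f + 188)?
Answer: 1/496 ≈ 0.0020161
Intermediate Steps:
f = 308 (f = 771 - 463 = 308)
1/(f + 188) = 1/(308 + 188) = 1/496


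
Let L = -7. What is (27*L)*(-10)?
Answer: 1890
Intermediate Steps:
(27*L)*(-10) = (27*(-7))*(-10) = -189*(-10) = 1890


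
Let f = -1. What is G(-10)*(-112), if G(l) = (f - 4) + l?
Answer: 1680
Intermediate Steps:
G(l) = -5 + l (G(l) = (-1 - 4) + l = -5 + l)
G(-10)*(-112) = (-5 - 10)*(-112) = -15*(-112) = 1680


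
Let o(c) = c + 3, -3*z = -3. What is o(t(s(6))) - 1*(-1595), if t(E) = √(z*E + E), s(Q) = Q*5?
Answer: 1598 + 2*√15 ≈ 1605.7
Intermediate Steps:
s(Q) = 5*Q
z = 1 (z = -⅓*(-3) = 1)
t(E) = √2*√E (t(E) = √(1*E + E) = √(E + E) = √(2*E) = √2*√E)
o(c) = 3 + c
o(t(s(6))) - 1*(-1595) = (3 + √2*√(5*6)) - 1*(-1595) = (3 + √2*√30) + 1595 = (3 + 2*√15) + 1595 = 1598 + 2*√15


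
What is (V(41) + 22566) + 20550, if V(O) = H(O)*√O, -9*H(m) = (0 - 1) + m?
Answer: 43116 - 40*√41/9 ≈ 43088.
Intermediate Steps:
H(m) = ⅑ - m/9 (H(m) = -((0 - 1) + m)/9 = -(-1 + m)/9 = ⅑ - m/9)
V(O) = √O*(⅑ - O/9) (V(O) = (⅑ - O/9)*√O = √O*(⅑ - O/9))
(V(41) + 22566) + 20550 = (√41*(1 - 1*41)/9 + 22566) + 20550 = (√41*(1 - 41)/9 + 22566) + 20550 = ((⅑)*√41*(-40) + 22566) + 20550 = (-40*√41/9 + 22566) + 20550 = (22566 - 40*√41/9) + 20550 = 43116 - 40*√41/9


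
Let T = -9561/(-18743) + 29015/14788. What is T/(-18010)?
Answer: -685216213/4991858426840 ≈ -0.00013727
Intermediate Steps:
T = 685216213/277171484 (T = -9561*(-1/18743) + 29015*(1/14788) = 9561/18743 + 29015/14788 = 685216213/277171484 ≈ 2.4722)
T/(-18010) = (685216213/277171484)/(-18010) = (685216213/277171484)*(-1/18010) = -685216213/4991858426840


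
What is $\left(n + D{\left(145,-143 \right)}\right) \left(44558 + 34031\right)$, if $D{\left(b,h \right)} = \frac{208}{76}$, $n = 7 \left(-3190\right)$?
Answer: $- \frac{33338868402}{19} \approx -1.7547 \cdot 10^{9}$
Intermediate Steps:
$n = -22330$
$D{\left(b,h \right)} = \frac{52}{19}$ ($D{\left(b,h \right)} = 208 \cdot \frac{1}{76} = \frac{52}{19}$)
$\left(n + D{\left(145,-143 \right)}\right) \left(44558 + 34031\right) = \left(-22330 + \frac{52}{19}\right) \left(44558 + 34031\right) = \left(- \frac{424218}{19}\right) 78589 = - \frac{33338868402}{19}$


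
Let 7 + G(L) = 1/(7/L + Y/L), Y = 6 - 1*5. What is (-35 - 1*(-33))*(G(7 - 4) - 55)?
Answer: 493/4 ≈ 123.25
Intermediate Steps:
Y = 1 (Y = 6 - 5 = 1)
G(L) = -7 + L/8 (G(L) = -7 + 1/(7/L + 1/L) = -7 + 1/(8/L) = -7 + L/8)
(-35 - 1*(-33))*(G(7 - 4) - 55) = (-35 - 1*(-33))*((-7 + (7 - 4)/8) - 55) = (-35 + 33)*((-7 + (⅛)*3) - 55) = -2*((-7 + 3/8) - 55) = -2*(-53/8 - 55) = -2*(-493/8) = 493/4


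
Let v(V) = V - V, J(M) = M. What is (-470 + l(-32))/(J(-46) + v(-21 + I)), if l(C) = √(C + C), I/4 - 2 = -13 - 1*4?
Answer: 235/23 - 4*I/23 ≈ 10.217 - 0.17391*I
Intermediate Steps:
I = -60 (I = 8 + 4*(-13 - 1*4) = 8 + 4*(-13 - 4) = 8 + 4*(-17) = 8 - 68 = -60)
l(C) = √2*√C (l(C) = √(2*C) = √2*√C)
v(V) = 0
(-470 + l(-32))/(J(-46) + v(-21 + I)) = (-470 + √2*√(-32))/(-46 + 0) = (-470 + √2*(4*I*√2))/(-46) = (-470 + 8*I)*(-1/46) = 235/23 - 4*I/23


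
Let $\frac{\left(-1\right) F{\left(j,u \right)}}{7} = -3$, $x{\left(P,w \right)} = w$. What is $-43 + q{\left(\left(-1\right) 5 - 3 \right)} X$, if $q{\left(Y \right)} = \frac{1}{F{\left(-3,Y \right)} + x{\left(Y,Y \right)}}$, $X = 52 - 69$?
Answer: $- \frac{576}{13} \approx -44.308$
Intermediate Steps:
$F{\left(j,u \right)} = 21$ ($F{\left(j,u \right)} = \left(-7\right) \left(-3\right) = 21$)
$X = -17$ ($X = 52 - 69 = -17$)
$q{\left(Y \right)} = \frac{1}{21 + Y}$
$-43 + q{\left(\left(-1\right) 5 - 3 \right)} X = -43 + \frac{1}{21 - 8} \left(-17\right) = -43 + \frac{1}{13} \left(-17\right) = -43 - \frac{17}{13} = - \frac{576}{13}$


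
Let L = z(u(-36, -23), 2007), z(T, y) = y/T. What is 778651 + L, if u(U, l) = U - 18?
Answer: 4671683/6 ≈ 7.7861e+5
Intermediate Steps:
u(U, l) = -18 + U
L = -223/6 (L = 2007/(-18 - 36) = 2007/(-54) = 2007*(-1/54) = -223/6 ≈ -37.167)
778651 + L = 778651 - 223/6 = 4671683/6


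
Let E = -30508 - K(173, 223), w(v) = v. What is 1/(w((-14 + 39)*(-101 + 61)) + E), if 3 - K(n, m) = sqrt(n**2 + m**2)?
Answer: -31511/992863463 - sqrt(79658)/992863463 ≈ -3.2022e-5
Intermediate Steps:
K(n, m) = 3 - sqrt(m**2 + n**2) (K(n, m) = 3 - sqrt(n**2 + m**2) = 3 - sqrt(m**2 + n**2))
E = -30511 + sqrt(79658) (E = -30508 - (3 - sqrt(223**2 + 173**2)) = -30508 - (3 - sqrt(49729 + 29929)) = -30508 - (3 - sqrt(79658)) = -30508 + (-3 + sqrt(79658)) = -30511 + sqrt(79658) ≈ -30229.)
1/(w((-14 + 39)*(-101 + 61)) + E) = 1/((-14 + 39)*(-101 + 61) + (-30511 + sqrt(79658))) = 1/(25*(-40) + (-30511 + sqrt(79658))) = 1/(-1000 + (-30511 + sqrt(79658))) = 1/(-31511 + sqrt(79658))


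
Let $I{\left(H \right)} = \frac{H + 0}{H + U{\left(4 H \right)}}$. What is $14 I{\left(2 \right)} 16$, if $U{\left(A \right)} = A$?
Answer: $\frac{224}{5} \approx 44.8$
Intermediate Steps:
$I{\left(H \right)} = \frac{1}{5}$ ($I{\left(H \right)} = \frac{H + 0}{H + 4 H} = \frac{H}{5 H} = H \frac{1}{5 H} = \frac{1}{5}$)
$14 I{\left(2 \right)} 16 = 14 \cdot \frac{1}{5} \cdot 16 = \frac{14}{5} \cdot 16 = \frac{224}{5}$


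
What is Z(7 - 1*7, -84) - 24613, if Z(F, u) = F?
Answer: -24613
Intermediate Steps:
Z(7 - 1*7, -84) - 24613 = (7 - 1*7) - 24613 = (7 - 7) - 24613 = 0 - 24613 = -24613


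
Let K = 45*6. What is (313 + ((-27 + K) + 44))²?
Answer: 360000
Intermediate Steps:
K = 270
(313 + ((-27 + K) + 44))² = (313 + ((-27 + 270) + 44))² = (313 + (243 + 44))² = (313 + 287)² = 600² = 360000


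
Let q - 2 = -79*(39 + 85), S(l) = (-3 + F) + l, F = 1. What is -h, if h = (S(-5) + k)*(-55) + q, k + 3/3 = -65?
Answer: 5779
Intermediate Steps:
k = -66 (k = -1 - 65 = -66)
S(l) = -2 + l (S(l) = (-3 + 1) + l = -2 + l)
q = -9794 (q = 2 - 79*(39 + 85) = 2 - 79*124 = 2 - 9796 = -9794)
h = -5779 (h = ((-2 - 5) - 66)*(-55) - 9794 = (-7 - 66)*(-55) - 9794 = -73*(-55) - 9794 = 4015 - 9794 = -5779)
-h = -1*(-5779) = 5779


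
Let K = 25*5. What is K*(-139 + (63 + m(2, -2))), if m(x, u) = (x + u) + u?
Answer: -9750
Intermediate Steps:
m(x, u) = x + 2*u (m(x, u) = (u + x) + u = x + 2*u)
K = 125
K*(-139 + (63 + m(2, -2))) = 125*(-139 + (63 + (2 + 2*(-2)))) = 125*(-139 + (63 + (2 - 4))) = 125*(-139 + (63 - 2)) = 125*(-139 + 61) = 125*(-78) = -9750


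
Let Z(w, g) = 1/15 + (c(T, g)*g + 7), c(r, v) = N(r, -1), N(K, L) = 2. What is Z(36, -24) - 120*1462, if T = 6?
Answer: -2632214/15 ≈ -1.7548e+5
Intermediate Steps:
c(r, v) = 2
Z(w, g) = 106/15 + 2*g (Z(w, g) = 1/15 + (2*g + 7) = 1/15 + (7 + 2*g) = 106/15 + 2*g)
Z(36, -24) - 120*1462 = (106/15 + 2*(-24)) - 120*1462 = (106/15 - 48) - 175440 = -614/15 - 175440 = -2632214/15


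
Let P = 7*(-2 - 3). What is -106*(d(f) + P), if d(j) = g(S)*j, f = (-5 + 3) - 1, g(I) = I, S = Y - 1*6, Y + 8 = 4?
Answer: 530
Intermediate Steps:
Y = -4 (Y = -8 + 4 = -4)
S = -10 (S = -4 - 1*6 = -4 - 6 = -10)
f = -3 (f = -2 - 1 = -3)
d(j) = -10*j
P = -35 (P = 7*(-5) = -35)
-106*(d(f) + P) = -106*(-10*(-3) - 35) = -106*(30 - 35) = -106*(-5) = 530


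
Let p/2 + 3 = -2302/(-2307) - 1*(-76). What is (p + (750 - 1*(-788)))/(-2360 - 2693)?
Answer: -3889592/11657271 ≈ -0.33366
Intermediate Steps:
p = 341426/2307 (p = -6 + 2*(-2302/(-2307) - 1*(-76)) = -6 + 2*(-2302*(-1/2307) + 76) = -6 + 2*(2302/2307 + 76) = -6 + 2*(177634/2307) = -6 + 355268/2307 = 341426/2307 ≈ 148.00)
(p + (750 - 1*(-788)))/(-2360 - 2693) = (341426/2307 + (750 - 1*(-788)))/(-2360 - 2693) = (341426/2307 + (750 + 788))/(-5053) = (341426/2307 + 1538)*(-1/5053) = (3889592/2307)*(-1/5053) = -3889592/11657271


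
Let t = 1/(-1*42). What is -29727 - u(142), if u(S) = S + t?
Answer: -1254497/42 ≈ -29869.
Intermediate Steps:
t = -1/42 (t = 1/(-42) = -1/42 ≈ -0.023810)
u(S) = -1/42 + S (u(S) = S - 1/42 = -1/42 + S)
-29727 - u(142) = -29727 - (-1/42 + 142) = -29727 - 1*5963/42 = -29727 - 5963/42 = -1254497/42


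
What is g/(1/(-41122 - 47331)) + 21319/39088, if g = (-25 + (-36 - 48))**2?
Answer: -41077973693865/39088 ≈ -1.0509e+9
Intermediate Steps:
g = 11881 (g = (-25 - 84)**2 = (-109)**2 = 11881)
g/(1/(-41122 - 47331)) + 21319/39088 = 11881/(1/(-41122 - 47331)) + 21319/39088 = 11881/(1/(-88453)) + 21319*(1/39088) = 11881/(-1/88453) + 21319/39088 = 11881*(-88453) + 21319/39088 = -1050910093 + 21319/39088 = -41077973693865/39088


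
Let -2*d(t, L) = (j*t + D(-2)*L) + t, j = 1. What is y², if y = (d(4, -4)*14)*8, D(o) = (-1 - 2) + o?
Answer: 2458624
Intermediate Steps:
D(o) = -3 + o
d(t, L) = -t + 5*L/2 (d(t, L) = -((1*t + (-3 - 2)*L) + t)/2 = -((t - 5*L) + t)/2 = -(-5*L + 2*t)/2 = -t + 5*L/2)
y = -1568 (y = ((-1*4 + (5/2)*(-4))*14)*8 = ((-4 - 10)*14)*8 = -14*14*8 = -196*8 = -1568)
y² = (-1568)² = 2458624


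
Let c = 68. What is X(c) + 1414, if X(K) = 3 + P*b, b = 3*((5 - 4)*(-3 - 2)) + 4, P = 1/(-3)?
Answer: 4262/3 ≈ 1420.7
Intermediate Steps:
P = -⅓ ≈ -0.33333
b = -11 (b = 3*(1*(-5)) + 4 = 3*(-5) + 4 = -15 + 4 = -11)
X(K) = 20/3 (X(K) = 3 - ⅓*(-11) = 3 + 11/3 = 20/3)
X(c) + 1414 = 20/3 + 1414 = 4262/3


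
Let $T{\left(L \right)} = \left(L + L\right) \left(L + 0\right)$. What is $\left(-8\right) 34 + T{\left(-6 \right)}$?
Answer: $-200$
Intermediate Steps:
$T{\left(L \right)} = 2 L^{2}$ ($T{\left(L \right)} = 2 L L = 2 L^{2}$)
$\left(-8\right) 34 + T{\left(-6 \right)} = \left(-8\right) 34 + 2 \left(-6\right)^{2} = -272 + 2 \cdot 36 = -272 + 72 = -200$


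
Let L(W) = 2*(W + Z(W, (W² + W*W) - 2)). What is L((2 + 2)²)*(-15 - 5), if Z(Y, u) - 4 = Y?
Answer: -1440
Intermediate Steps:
Z(Y, u) = 4 + Y
L(W) = 8 + 4*W (L(W) = 2*(W + (4 + W)) = 2*(4 + 2*W) = 8 + 4*W)
L((2 + 2)²)*(-15 - 5) = (8 + 4*(2 + 2)²)*(-15 - 5) = (8 + 4*4²)*(-20) = (8 + 4*16)*(-20) = (8 + 64)*(-20) = 72*(-20) = -1440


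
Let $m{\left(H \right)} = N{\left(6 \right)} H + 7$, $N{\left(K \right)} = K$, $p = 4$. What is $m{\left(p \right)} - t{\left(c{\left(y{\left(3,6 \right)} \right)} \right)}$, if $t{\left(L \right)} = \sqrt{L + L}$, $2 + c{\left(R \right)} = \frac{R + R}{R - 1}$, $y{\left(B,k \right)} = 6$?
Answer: $31 - \frac{2 \sqrt{5}}{5} \approx 30.106$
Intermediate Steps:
$c{\left(R \right)} = -2 + \frac{2 R}{-1 + R}$ ($c{\left(R \right)} = -2 + \frac{R + R}{R - 1} = -2 + \frac{2 R}{-1 + R}$)
$m{\left(H \right)} = 7 + 6 H$ ($m{\left(H \right)} = 6 H + 7 = 7 + 6 H$)
$t{\left(L \right)} = \sqrt{2} \sqrt{L}$ ($t{\left(L \right)} = \sqrt{2 L} = \sqrt{2} \sqrt{L}$)
$m{\left(p \right)} - t{\left(c{\left(y{\left(3,6 \right)} \right)} \right)} = \left(7 + 6 \cdot 4\right) - \sqrt{2} \sqrt{\frac{2}{-1 + 6}} = \left(7 + 24\right) - \sqrt{2} \sqrt{\frac{2}{5}} = 31 - \sqrt{2} \sqrt{2 \cdot \frac{1}{5}} = 31 - \sqrt{2} \sqrt{\frac{2}{5}} = 31 - \sqrt{2} \frac{\sqrt{10}}{5} = 31 - \frac{2 \sqrt{5}}{5}$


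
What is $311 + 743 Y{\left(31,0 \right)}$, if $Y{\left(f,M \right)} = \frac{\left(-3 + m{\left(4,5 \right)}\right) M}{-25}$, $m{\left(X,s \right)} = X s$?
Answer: $311$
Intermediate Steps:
$Y{\left(f,M \right)} = - \frac{17 M}{25}$ ($Y{\left(f,M \right)} = \frac{\left(-3 + 4 \cdot 5\right) M}{-25} = \left(-3 + 20\right) M \left(- \frac{1}{25}\right) = 17 M \left(- \frac{1}{25}\right) = - \frac{17 M}{25}$)
$311 + 743 Y{\left(31,0 \right)} = 311 + 743 \left(\left(- \frac{17}{25}\right) 0\right) = 311 + 743 \cdot 0 = 311 + 0 = 311$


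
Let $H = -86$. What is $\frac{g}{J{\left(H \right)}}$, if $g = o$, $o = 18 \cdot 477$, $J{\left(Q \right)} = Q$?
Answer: $- \frac{4293}{43} \approx -99.837$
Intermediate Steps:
$o = 8586$
$g = 8586$
$\frac{g}{J{\left(H \right)}} = \frac{8586}{-86} = 8586 \left(- \frac{1}{86}\right) = - \frac{4293}{43}$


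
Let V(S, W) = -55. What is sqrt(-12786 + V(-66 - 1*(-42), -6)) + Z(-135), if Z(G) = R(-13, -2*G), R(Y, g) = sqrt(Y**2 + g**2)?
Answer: sqrt(73069) + I*sqrt(12841) ≈ 270.31 + 113.32*I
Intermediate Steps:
Z(G) = sqrt(169 + 4*G**2) (Z(G) = sqrt((-13)**2 + (-2*G)**2) = sqrt(169 + 4*G**2))
sqrt(-12786 + V(-66 - 1*(-42), -6)) + Z(-135) = sqrt(-12786 - 55) + sqrt(169 + 4*(-135)**2) = sqrt(-12841) + sqrt(169 + 4*18225) = I*sqrt(12841) + sqrt(169 + 72900) = I*sqrt(12841) + sqrt(73069) = sqrt(73069) + I*sqrt(12841)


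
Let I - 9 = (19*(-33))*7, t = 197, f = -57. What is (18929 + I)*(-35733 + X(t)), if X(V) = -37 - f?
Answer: -519588437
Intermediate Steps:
I = -4380 (I = 9 + (19*(-33))*7 = 9 - 627*7 = 9 - 4389 = -4380)
X(V) = 20 (X(V) = -37 - 1*(-57) = -37 + 57 = 20)
(18929 + I)*(-35733 + X(t)) = (18929 - 4380)*(-35733 + 20) = 14549*(-35713) = -519588437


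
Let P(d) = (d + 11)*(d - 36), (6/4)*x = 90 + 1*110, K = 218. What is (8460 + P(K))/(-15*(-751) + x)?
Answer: 150414/34195 ≈ 4.3987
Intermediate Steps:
x = 400/3 (x = 2*(90 + 1*110)/3 = 2*(90 + 110)/3 = (⅔)*200 = 400/3 ≈ 133.33)
P(d) = (-36 + d)*(11 + d) (P(d) = (11 + d)*(-36 + d) = (-36 + d)*(11 + d))
(8460 + P(K))/(-15*(-751) + x) = (8460 + (-396 + 218² - 25*218))/(-15*(-751) + 400/3) = (8460 + (-396 + 47524 - 5450))/(11265 + 400/3) = (8460 + 41678)/(34195/3) = 50138*(3/34195) = 150414/34195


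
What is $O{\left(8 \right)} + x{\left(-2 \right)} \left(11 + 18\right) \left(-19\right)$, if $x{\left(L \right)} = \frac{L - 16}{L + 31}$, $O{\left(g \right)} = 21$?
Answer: $363$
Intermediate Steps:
$x{\left(L \right)} = \frac{-16 + L}{31 + L}$
$O{\left(8 \right)} + x{\left(-2 \right)} \left(11 + 18\right) \left(-19\right) = 21 + \frac{-16 - 2}{31 - 2} \left(11 + 18\right) \left(-19\right) = 21 + \frac{1}{29} \left(-18\right) 29 \left(-19\right) = 21 + \frac{1}{29} \left(-18\right) \left(-551\right) = 21 - -342 = 21 + 342 = 363$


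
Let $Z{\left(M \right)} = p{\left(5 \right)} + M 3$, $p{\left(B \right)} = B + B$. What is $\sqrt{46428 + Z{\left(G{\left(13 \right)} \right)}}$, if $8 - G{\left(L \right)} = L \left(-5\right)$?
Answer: $\sqrt{46657} \approx 216.0$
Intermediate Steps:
$p{\left(B \right)} = 2 B$
$G{\left(L \right)} = 8 + 5 L$ ($G{\left(L \right)} = 8 - L \left(-5\right) = 8 - - 5 L = 8 + 5 L$)
$Z{\left(M \right)} = 10 + 3 M$ ($Z{\left(M \right)} = 2 \cdot 5 + M 3 = 10 + 3 M$)
$\sqrt{46428 + Z{\left(G{\left(13 \right)} \right)}} = \sqrt{46428 + \left(10 + 3 \left(8 + 5 \cdot 13\right)\right)} = \sqrt{46428 + \left(10 + 3 \left(8 + 65\right)\right)} = \sqrt{46428 + \left(10 + 3 \cdot 73\right)} = \sqrt{46428 + \left(10 + 219\right)} = \sqrt{46428 + 229} = \sqrt{46657}$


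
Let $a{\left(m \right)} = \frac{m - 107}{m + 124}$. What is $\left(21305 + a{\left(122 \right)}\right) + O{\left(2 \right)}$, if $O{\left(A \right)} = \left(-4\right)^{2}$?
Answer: $\frac{1748327}{82} \approx 21321.0$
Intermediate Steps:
$O{\left(A \right)} = 16$
$a{\left(m \right)} = \frac{-107 + m}{124 + m}$
$\left(21305 + a{\left(122 \right)}\right) + O{\left(2 \right)} = \left(21305 + \frac{-107 + 122}{124 + 122}\right) + 16 = \left(21305 + \frac{1}{246} \cdot 15\right) + 16 = \left(21305 + \frac{5}{82}\right) + 16 = \frac{1747015}{82} + 16 = \frac{1748327}{82}$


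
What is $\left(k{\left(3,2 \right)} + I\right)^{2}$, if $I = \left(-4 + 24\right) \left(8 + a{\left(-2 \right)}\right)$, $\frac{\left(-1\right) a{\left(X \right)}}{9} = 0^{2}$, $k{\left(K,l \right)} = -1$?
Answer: $25281$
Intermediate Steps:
$a{\left(X \right)} = 0$ ($a{\left(X \right)} = - 9 \cdot 0^{2} = \left(-9\right) 0 = 0$)
$I = 160$ ($I = \left(-4 + 24\right) \left(8 + 0\right) = 20 \cdot 8 = 160$)
$\left(k{\left(3,2 \right)} + I\right)^{2} = \left(-1 + 160\right)^{2} = 159^{2} = 25281$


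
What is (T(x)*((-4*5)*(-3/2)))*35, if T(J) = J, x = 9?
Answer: 9450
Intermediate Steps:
(T(x)*((-4*5)*(-3/2)))*35 = (9*((-4*5)*(-3/2)))*35 = (9*(-(-60)/2))*35 = (9*(-20*(-3/2)))*35 = (9*30)*35 = 270*35 = 9450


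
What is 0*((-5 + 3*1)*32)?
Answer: 0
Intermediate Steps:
0*((-5 + 3*1)*32) = 0*((-5 + 3)*32) = 0*(-2*32) = 0*(-64) = 0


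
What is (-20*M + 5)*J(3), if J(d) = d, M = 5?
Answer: -285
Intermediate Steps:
(-20*M + 5)*J(3) = (-20*5 + 5)*3 = (-100 + 5)*3 = -95*3 = -285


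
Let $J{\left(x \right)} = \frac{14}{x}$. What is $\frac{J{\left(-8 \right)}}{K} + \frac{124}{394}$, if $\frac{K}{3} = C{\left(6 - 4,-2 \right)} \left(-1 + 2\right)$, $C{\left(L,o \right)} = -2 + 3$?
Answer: $- \frac{635}{2364} \approx -0.26861$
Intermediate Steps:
$C{\left(L,o \right)} = 1$
$K = 3$ ($K = 3 \cdot 1 \left(-1 + 2\right) = 3 \cdot 1 \cdot 1 = 3 \cdot 1 = 3$)
$\frac{J{\left(-8 \right)}}{K} + \frac{124}{394} = \frac{14 \frac{1}{-8}}{3} + \frac{124}{394} = 14 \left(- \frac{1}{8}\right) \frac{1}{3} + 124 \cdot \frac{1}{394} = \left(- \frac{7}{4}\right) \frac{1}{3} + \frac{62}{197} = - \frac{7}{12} + \frac{62}{197} = - \frac{635}{2364}$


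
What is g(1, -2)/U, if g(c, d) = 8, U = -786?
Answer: -4/393 ≈ -0.010178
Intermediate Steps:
g(1, -2)/U = 8/(-786) = 8*(-1/786) = -4/393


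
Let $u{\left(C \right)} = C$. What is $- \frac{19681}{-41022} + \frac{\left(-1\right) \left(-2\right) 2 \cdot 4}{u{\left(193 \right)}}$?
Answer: $\frac{4454785}{7917246} \approx 0.56267$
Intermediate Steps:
$- \frac{19681}{-41022} + \frac{\left(-1\right) \left(-2\right) 2 \cdot 4}{u{\left(193 \right)}} = - \frac{19681}{-41022} + \frac{\left(-1\right) \left(-2\right) 2 \cdot 4}{193} = \left(-19681\right) \left(- \frac{1}{41022}\right) + 2 \cdot 2 \cdot 4 \cdot \frac{1}{193} = \frac{19681}{41022} + 4 \cdot 4 \cdot \frac{1}{193} = \frac{19681}{41022} + 16 \cdot \frac{1}{193} = \frac{19681}{41022} + \frac{16}{193} = \frac{4454785}{7917246}$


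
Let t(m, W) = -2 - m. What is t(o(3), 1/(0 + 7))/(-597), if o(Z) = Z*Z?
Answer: 11/597 ≈ 0.018425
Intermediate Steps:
o(Z) = Z**2
t(o(3), 1/(0 + 7))/(-597) = (-2 - 1*3**2)/(-597) = (-2 - 1*9)*(-1/597) = (-2 - 9)*(-1/597) = -11*(-1/597) = 11/597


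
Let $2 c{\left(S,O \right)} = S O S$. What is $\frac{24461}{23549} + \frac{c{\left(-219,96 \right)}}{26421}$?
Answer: $\frac{18286365451}{207396043} \approx 88.171$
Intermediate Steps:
$c{\left(S,O \right)} = \frac{O S^{2}}{2}$ ($c{\left(S,O \right)} = \frac{S O S}{2} = \frac{O S S}{2} = \frac{O S^{2}}{2}$)
$\frac{24461}{23549} + \frac{c{\left(-219,96 \right)}}{26421} = \frac{24461}{23549} + \frac{\frac{1}{2} \cdot 96 \left(-219\right)^{2}}{26421} = 24461 \cdot \frac{1}{23549} + \frac{1}{2} \cdot 96 \cdot 47961 \cdot \frac{1}{26421} = \frac{24461}{23549} + 2302128 \cdot \frac{1}{26421} = \frac{24461}{23549} + \frac{767376}{8807} = \frac{18286365451}{207396043}$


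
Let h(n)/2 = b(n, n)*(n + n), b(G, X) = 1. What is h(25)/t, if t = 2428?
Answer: 25/607 ≈ 0.041186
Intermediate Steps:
h(n) = 4*n (h(n) = 2*(1*(n + n)) = 2*(1*(2*n)) = 2*(2*n) = 4*n)
h(25)/t = (4*25)/2428 = 100*(1/2428) = 25/607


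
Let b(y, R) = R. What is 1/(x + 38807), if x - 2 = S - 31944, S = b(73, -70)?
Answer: 1/6795 ≈ 0.00014717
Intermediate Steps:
S = -70
x = -32012 (x = 2 + (-70 - 31944) = 2 - 32014 = -32012)
1/(x + 38807) = 1/(-32012 + 38807) = 1/6795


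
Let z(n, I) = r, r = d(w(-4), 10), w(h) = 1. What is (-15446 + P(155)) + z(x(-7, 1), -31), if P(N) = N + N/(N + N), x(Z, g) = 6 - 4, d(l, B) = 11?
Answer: -30559/2 ≈ -15280.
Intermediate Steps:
r = 11
x(Z, g) = 2
P(N) = 1/2 + N (P(N) = N + N/((2*N)) = N + (1/(2*N))*N = N + 1/2 = 1/2 + N)
z(n, I) = 11
(-15446 + P(155)) + z(x(-7, 1), -31) = (-15446 + (1/2 + 155)) + 11 = (-15446 + 311/2) + 11 = -30581/2 + 11 = -30559/2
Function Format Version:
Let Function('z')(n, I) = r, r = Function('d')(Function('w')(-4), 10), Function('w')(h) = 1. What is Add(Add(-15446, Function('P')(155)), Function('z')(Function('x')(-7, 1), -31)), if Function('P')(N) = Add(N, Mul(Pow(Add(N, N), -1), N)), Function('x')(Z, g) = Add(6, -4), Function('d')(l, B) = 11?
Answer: Rational(-30559, 2) ≈ -15280.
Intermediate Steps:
r = 11
Function('x')(Z, g) = 2
Function('P')(N) = Add(Rational(1, 2), N) (Function('P')(N) = Add(N, Mul(Pow(Mul(2, N), -1), N)) = Add(N, Mul(Mul(Rational(1, 2), Pow(N, -1)), N)) = Add(N, Rational(1, 2)) = Add(Rational(1, 2), N))
Function('z')(n, I) = 11
Add(Add(-15446, Function('P')(155)), Function('z')(Function('x')(-7, 1), -31)) = Add(Add(-15446, Add(Rational(1, 2), 155)), 11) = Add(Add(-15446, Rational(311, 2)), 11) = Add(Rational(-30581, 2), 11) = Rational(-30559, 2)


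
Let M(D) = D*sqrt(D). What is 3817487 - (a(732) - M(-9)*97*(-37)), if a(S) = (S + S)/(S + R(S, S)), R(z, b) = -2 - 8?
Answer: 1378112075/361 + 96903*I ≈ 3.8175e+6 + 96903.0*I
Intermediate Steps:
R(z, b) = -10
M(D) = D**(3/2)
a(S) = 2*S/(-10 + S) (a(S) = (S + S)/(S - 10) = (2*S)/(-10 + S) = 2*S/(-10 + S))
3817487 - (a(732) - M(-9)*97*(-37)) = 3817487 - (2*732/(-10 + 732) - (-9)**(3/2)*97*(-37)) = 3817487 - (2*732/722 - -27*I*97*(-37)) = 3817487 - (2*732*(1/722) - (-2619*I)*(-37)) = 3817487 - (732/361 - 96903*I) = 3817487 + (-732/361 + 96903*I) = 1378112075/361 + 96903*I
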